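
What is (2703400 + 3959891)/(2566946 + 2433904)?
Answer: 2221097/1666950 ≈ 1.3324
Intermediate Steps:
(2703400 + 3959891)/(2566946 + 2433904) = 6663291/5000850 = 6663291*(1/5000850) = 2221097/1666950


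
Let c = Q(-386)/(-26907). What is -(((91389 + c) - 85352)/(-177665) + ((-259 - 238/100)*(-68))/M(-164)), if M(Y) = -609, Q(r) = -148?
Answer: 6751234985507/231054220825 ≈ 29.219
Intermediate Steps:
c = 148/26907 (c = -148/(-26907) = -148*(-1/26907) = 148/26907 ≈ 0.0055004)
-(((91389 + c) - 85352)/(-177665) + ((-259 - 238/100)*(-68))/M(-164)) = -(((91389 + 148/26907) - 85352)/(-177665) + ((-259 - 238/100)*(-68))/(-609)) = -((2459003971/26907 - 85352)*(-1/177665) + ((-259 - 238*1/100)*(-68))*(-1/609)) = -((162437707/26907)*(-1/177665) + ((-259 - 119/50)*(-68))*(-1/609)) = -(-162437707/4780432155 - 13069/50*(-68)*(-1/609)) = -(-162437707/4780432155 + (444346/25)*(-1/609)) = -(-162437707/4780432155 - 63478/2175) = -1*(-6751234985507/231054220825) = 6751234985507/231054220825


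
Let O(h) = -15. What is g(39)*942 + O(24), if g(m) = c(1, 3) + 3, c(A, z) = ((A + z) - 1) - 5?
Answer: 927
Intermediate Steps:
c(A, z) = -6 + A + z (c(A, z) = (-1 + A + z) - 5 = -6 + A + z)
g(m) = 1 (g(m) = (-6 + 1 + 3) + 3 = -2 + 3 = 1)
g(39)*942 + O(24) = 1*942 - 15 = 942 - 15 = 927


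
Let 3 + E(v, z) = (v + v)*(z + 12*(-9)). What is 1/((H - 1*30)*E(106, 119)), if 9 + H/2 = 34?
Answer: 1/46580 ≈ 2.1468e-5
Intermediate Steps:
H = 50 (H = -18 + 2*34 = -18 + 68 = 50)
E(v, z) = -3 + 2*v*(-108 + z) (E(v, z) = -3 + (v + v)*(z + 12*(-9)) = -3 + (2*v)*(z - 108) = -3 + (2*v)*(-108 + z) = -3 + 2*v*(-108 + z))
1/((H - 1*30)*E(106, 119)) = 1/((50 - 1*30)*(-3 - 216*106 + 2*106*119)) = 1/((50 - 30)*(-3 - 22896 + 25228)) = 1/(20*2329) = 1/46580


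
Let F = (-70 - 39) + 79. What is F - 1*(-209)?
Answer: 179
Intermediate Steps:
F = -30 (F = -109 + 79 = -30)
F - 1*(-209) = -30 - 1*(-209) = -30 + 209 = 179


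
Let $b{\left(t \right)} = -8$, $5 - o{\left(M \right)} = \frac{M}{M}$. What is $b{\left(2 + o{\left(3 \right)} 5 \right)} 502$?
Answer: $-4016$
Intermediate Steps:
$o{\left(M \right)} = 4$ ($o{\left(M \right)} = 5 - \frac{M}{M} = 5 - 1 = 4$)
$b{\left(2 + o{\left(3 \right)} 5 \right)} 502 = \left(-8\right) 502 = -4016$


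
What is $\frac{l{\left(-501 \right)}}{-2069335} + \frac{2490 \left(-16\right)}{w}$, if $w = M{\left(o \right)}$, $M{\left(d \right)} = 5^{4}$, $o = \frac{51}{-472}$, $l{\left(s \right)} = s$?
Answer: $- \frac{3297679731}{51733375} \approx -63.744$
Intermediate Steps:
$o = - \frac{51}{472}$ ($o = 51 \left(- \frac{1}{472}\right) = - \frac{51}{472} \approx -0.10805$)
$M{\left(d \right)} = 625$
$w = 625$
$\frac{l{\left(-501 \right)}}{-2069335} + \frac{2490 \left(-16\right)}{w} = - \frac{501}{-2069335} + \frac{2490 \left(-16\right)}{625} = \left(-501\right) \left(- \frac{1}{2069335}\right) - \frac{7968}{125} = \frac{501}{2069335} - \frac{7968}{125} = - \frac{3297679731}{51733375}$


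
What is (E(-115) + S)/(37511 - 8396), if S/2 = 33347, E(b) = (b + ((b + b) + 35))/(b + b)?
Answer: 511331/223215 ≈ 2.2908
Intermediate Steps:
E(b) = (35 + 3*b)/(2*b) (E(b) = (b + (2*b + 35))/((2*b)) = (b + (35 + 2*b))*(1/(2*b)) = (35 + 3*b)*(1/(2*b)) = (35 + 3*b)/(2*b))
S = 66694 (S = 2*33347 = 66694)
(E(-115) + S)/(37511 - 8396) = ((½)*(35 + 3*(-115))/(-115) + 66694)/(37511 - 8396) = ((½)*(-1/115)*(35 - 345) + 66694)/29115 = ((½)*(-1/115)*(-310) + 66694)*(1/29115) = (31/23 + 66694)*(1/29115) = (1533993/23)*(1/29115) = 511331/223215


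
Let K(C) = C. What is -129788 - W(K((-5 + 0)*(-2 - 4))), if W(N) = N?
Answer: -129818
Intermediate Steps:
-129788 - W(K((-5 + 0)*(-2 - 4))) = -129788 - (-5 + 0)*(-2 - 4) = -129788 - (-5)*(-6) = -129788 - 1*30 = -129788 - 30 = -129818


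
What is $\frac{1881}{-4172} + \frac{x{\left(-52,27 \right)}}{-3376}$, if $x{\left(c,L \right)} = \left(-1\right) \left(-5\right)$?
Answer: $- \frac{1592779}{3521168} \approx -0.45234$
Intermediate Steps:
$x{\left(c,L \right)} = 5$
$\frac{1881}{-4172} + \frac{x{\left(-52,27 \right)}}{-3376} = \frac{1881}{-4172} + \frac{5}{-3376} = 1881 \left(- \frac{1}{4172}\right) + 5 \left(- \frac{1}{3376}\right) = - \frac{1881}{4172} - \frac{5}{3376} = - \frac{1592779}{3521168}$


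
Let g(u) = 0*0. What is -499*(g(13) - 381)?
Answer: 190119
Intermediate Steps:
g(u) = 0
-499*(g(13) - 381) = -499*(0 - 381) = -499*(-381) = 190119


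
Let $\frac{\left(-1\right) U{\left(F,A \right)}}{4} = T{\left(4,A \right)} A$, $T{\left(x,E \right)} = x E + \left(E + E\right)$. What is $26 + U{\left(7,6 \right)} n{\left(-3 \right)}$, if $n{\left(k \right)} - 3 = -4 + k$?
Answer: $3482$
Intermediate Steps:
$n{\left(k \right)} = -1 + k$ ($n{\left(k \right)} = 3 + \left(-4 + k\right) = -1 + k$)
$T{\left(x,E \right)} = 2 E + E x$ ($T{\left(x,E \right)} = E x + 2 E = 2 E + E x$)
$U{\left(F,A \right)} = - 24 A^{2}$ ($U{\left(F,A \right)} = - 4 A \left(2 + 4\right) A = - 4 A 6 A = - 4 \cdot 6 A A = - 4 \cdot 6 A^{2} = - 24 A^{2}$)
$26 + U{\left(7,6 \right)} n{\left(-3 \right)} = 26 + - 24 \cdot 6^{2} \left(-1 - 3\right) = 26 + \left(-24\right) 36 \left(-4\right) = 26 - -3456 = 26 + 3456 = 3482$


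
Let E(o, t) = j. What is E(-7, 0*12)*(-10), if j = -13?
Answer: 130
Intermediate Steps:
E(o, t) = -13
E(-7, 0*12)*(-10) = -13*(-10) = 130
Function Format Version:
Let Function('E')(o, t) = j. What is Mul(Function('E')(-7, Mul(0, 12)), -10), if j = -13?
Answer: 130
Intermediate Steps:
Function('E')(o, t) = -13
Mul(Function('E')(-7, Mul(0, 12)), -10) = Mul(-13, -10) = 130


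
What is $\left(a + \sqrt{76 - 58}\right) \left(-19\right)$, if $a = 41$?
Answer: $-779 - 57 \sqrt{2} \approx -859.61$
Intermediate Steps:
$\left(a + \sqrt{76 - 58}\right) \left(-19\right) = \left(41 + \sqrt{76 - 58}\right) \left(-19\right) = \left(41 + \sqrt{18}\right) \left(-19\right) = \left(41 + 3 \sqrt{2}\right) \left(-19\right) = -779 - 57 \sqrt{2}$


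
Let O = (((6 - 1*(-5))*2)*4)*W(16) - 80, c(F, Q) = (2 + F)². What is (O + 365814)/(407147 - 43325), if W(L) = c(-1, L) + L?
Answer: 61205/60637 ≈ 1.0094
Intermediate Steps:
W(L) = 1 + L (W(L) = (2 - 1)² + L = 1² + L = 1 + L)
O = 1416 (O = (((6 - 1*(-5))*2)*4)*(1 + 16) - 80 = (((6 + 5)*2)*4)*17 - 80 = ((11*2)*4)*17 - 80 = (22*4)*17 - 80 = 88*17 - 80 = 1496 - 80 = 1416)
(O + 365814)/(407147 - 43325) = (1416 + 365814)/(407147 - 43325) = 367230/363822 = 367230*(1/363822) = 61205/60637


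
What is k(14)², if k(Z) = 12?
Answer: 144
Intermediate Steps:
k(14)² = 12² = 144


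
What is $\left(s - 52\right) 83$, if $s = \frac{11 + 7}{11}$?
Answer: $- \frac{45982}{11} \approx -4180.2$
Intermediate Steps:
$s = \frac{18}{11}$ ($s = 18 \cdot \frac{1}{11} = \frac{18}{11} \approx 1.6364$)
$\left(s - 52\right) 83 = \left(\frac{18}{11} - 52\right) 83 = \left(- \frac{554}{11}\right) 83 = - \frac{45982}{11}$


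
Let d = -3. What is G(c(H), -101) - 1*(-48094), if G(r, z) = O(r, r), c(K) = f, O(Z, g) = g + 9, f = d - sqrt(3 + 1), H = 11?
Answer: 48098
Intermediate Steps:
f = -5 (f = -3 - sqrt(3 + 1) = -3 - sqrt(4) = -3 - 1*2 = -3 - 2 = -5)
O(Z, g) = 9 + g
c(K) = -5
G(r, z) = 9 + r
G(c(H), -101) - 1*(-48094) = (9 - 5) - 1*(-48094) = 4 + 48094 = 48098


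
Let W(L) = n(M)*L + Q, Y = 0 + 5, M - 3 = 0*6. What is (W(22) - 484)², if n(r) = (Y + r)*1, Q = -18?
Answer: 106276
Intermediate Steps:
M = 3 (M = 3 + 0*6 = 3 + 0 = 3)
Y = 5
n(r) = 5 + r (n(r) = (5 + r)*1 = 5 + r)
W(L) = -18 + 8*L (W(L) = (5 + 3)*L - 18 = 8*L - 18 = -18 + 8*L)
(W(22) - 484)² = ((-18 + 8*22) - 484)² = ((-18 + 176) - 484)² = (158 - 484)² = (-326)² = 106276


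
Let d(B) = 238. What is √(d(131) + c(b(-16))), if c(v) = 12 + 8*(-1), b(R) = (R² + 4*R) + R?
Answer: 11*√2 ≈ 15.556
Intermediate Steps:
b(R) = R² + 5*R
c(v) = 4 (c(v) = 12 - 8 = 4)
√(d(131) + c(b(-16))) = √(238 + 4) = √242 = 11*√2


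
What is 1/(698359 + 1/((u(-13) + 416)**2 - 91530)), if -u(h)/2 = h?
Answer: 103834/72513408407 ≈ 1.4319e-6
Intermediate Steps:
u(h) = -2*h
1/(698359 + 1/((u(-13) + 416)**2 - 91530)) = 1/(698359 + 1/((-2*(-13) + 416)**2 - 91530)) = 1/(698359 + 1/((26 + 416)**2 - 91530)) = 1/(698359 + 1/(442**2 - 91530)) = 1/(698359 + 1/(195364 - 91530)) = 1/(698359 + 1/103834) = 1/(72513408407/103834) = 103834/72513408407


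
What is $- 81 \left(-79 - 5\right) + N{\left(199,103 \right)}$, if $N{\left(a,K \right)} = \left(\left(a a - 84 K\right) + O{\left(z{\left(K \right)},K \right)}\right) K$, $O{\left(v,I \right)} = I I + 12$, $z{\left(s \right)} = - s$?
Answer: $4288514$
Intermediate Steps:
$O{\left(v,I \right)} = 12 + I^{2}$ ($O{\left(v,I \right)} = I^{2} + 12 = 12 + I^{2}$)
$N{\left(a,K \right)} = K \left(12 + K^{2} + a^{2} - 84 K\right)$ ($N{\left(a,K \right)} = \left(\left(a a - 84 K\right) + \left(12 + K^{2}\right)\right) K = \left(\left(a^{2} - 84 K\right) + \left(12 + K^{2}\right)\right) K = \left(12 + K^{2} + a^{2} - 84 K\right) K = K \left(12 + K^{2} + a^{2} - 84 K\right)$)
$- 81 \left(-79 - 5\right) + N{\left(199,103 \right)} = - 81 \left(-79 - 5\right) + 103 \left(12 + 103^{2} + 199^{2} - 8652\right) = \left(-81\right) \left(-84\right) + 103 \left(12 + 10609 + 39601 - 8652\right) = 6804 + 103 \cdot 41570 = 6804 + 4281710 = 4288514$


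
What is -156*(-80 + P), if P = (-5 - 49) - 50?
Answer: 28704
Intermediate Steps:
P = -104 (P = -54 - 50 = -104)
-156*(-80 + P) = -156*(-80 - 104) = -156*(-184) = 28704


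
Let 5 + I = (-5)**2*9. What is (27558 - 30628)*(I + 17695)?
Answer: -54999050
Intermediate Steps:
I = 220 (I = -5 + (-5)**2*9 = -5 + 25*9 = -5 + 225 = 220)
(27558 - 30628)*(I + 17695) = (27558 - 30628)*(220 + 17695) = -3070*17915 = -54999050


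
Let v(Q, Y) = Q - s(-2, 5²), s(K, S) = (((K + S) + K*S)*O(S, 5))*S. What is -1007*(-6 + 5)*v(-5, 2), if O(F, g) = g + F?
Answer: 20386715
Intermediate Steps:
O(F, g) = F + g
s(K, S) = S*(5 + S)*(K + S + K*S) (s(K, S) = (((K + S) + K*S)*(S + 5))*S = ((K + S + K*S)*(5 + S))*S = ((5 + S)*(K + S + K*S))*S = S*(5 + S)*(K + S + K*S))
v(Q, Y) = 20250 + Q (v(Q, Y) = Q - 5²*(5 + 5²)*(-2 + 5² - 2*5²) = Q - 25*(5 + 25)*(-2 + 25 - 2*25) = Q - 25*30*(-2 + 25 - 50) = Q - 25*30*(-27) = Q - 1*(-20250) = Q + 20250 = 20250 + Q)
-1007*(-6 + 5)*v(-5, 2) = -1007*(-6 + 5)*(20250 - 5) = -(-1007)*20245 = -1007*(-20245) = 20386715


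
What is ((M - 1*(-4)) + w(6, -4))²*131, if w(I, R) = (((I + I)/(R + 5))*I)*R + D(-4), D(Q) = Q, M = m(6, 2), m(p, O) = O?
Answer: 10715276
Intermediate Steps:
M = 2
w(I, R) = -4 + 2*R*I²/(5 + R) (w(I, R) = (((I + I)/(R + 5))*I)*R - 4 = (((2*I)/(5 + R))*I)*R - 4 = ((2*I/(5 + R))*I)*R - 4 = (2*I²/(5 + R))*R - 4 = 2*R*I²/(5 + R) - 4 = -4 + 2*R*I²/(5 + R))
((M - 1*(-4)) + w(6, -4))²*131 = ((2 - 1*(-4)) + 2*(-10 - 2*(-4) - 4*6²)/(5 - 4))²*131 = ((2 + 4) + 2*(-10 + 8 - 4*36)/1)²*131 = (6 + 2*1*(-10 + 8 - 144))²*131 = (6 + 2*1*(-146))²*131 = (6 - 292)²*131 = (-286)²*131 = 81796*131 = 10715276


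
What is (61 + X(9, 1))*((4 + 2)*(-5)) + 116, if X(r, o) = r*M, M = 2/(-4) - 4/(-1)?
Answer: -2659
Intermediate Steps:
M = 7/2 (M = 2*(-¼) - 4*(-1) = -½ + 4 = 7/2 ≈ 3.5000)
X(r, o) = 7*r/2 (X(r, o) = r*(7/2) = 7*r/2)
(61 + X(9, 1))*((4 + 2)*(-5)) + 116 = (61 + (7/2)*9)*((4 + 2)*(-5)) + 116 = (61 + 63/2)*(6*(-5)) + 116 = (185/2)*(-30) + 116 = -2775 + 116 = -2659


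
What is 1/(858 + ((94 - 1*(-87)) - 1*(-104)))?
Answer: 1/1143 ≈ 0.00087489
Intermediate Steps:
1/(858 + ((94 - 1*(-87)) - 1*(-104))) = 1/(858 + ((94 + 87) + 104)) = 1/(858 + (181 + 104)) = 1/(858 + 285) = 1/1143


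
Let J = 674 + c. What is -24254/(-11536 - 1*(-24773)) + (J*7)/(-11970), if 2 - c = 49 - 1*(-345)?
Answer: -7534529/3772545 ≈ -1.9972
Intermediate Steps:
c = -392 (c = 2 - (49 - 1*(-345)) = 2 - (49 + 345) = 2 - 1*394 = 2 - 394 = -392)
J = 282 (J = 674 - 392 = 282)
-24254/(-11536 - 1*(-24773)) + (J*7)/(-11970) = -24254/(-11536 - 1*(-24773)) + (282*7)/(-11970) = -24254/(-11536 + 24773) + 1974*(-1/11970) = -24254/13237 - 47/285 = -7534529/3772545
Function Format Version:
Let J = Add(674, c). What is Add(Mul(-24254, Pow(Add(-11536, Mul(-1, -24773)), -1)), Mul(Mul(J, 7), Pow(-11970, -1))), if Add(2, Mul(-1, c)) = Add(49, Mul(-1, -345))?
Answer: Rational(-7534529, 3772545) ≈ -1.9972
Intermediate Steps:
c = -392 (c = Add(2, Mul(-1, Add(49, Mul(-1, -345)))) = Add(2, Mul(-1, Add(49, 345))) = Add(2, Mul(-1, 394)) = Add(2, -394) = -392)
J = 282 (J = Add(674, -392) = 282)
Add(Mul(-24254, Pow(Add(-11536, Mul(-1, -24773)), -1)), Mul(Mul(J, 7), Pow(-11970, -1))) = Add(Mul(-24254, Pow(Add(-11536, Mul(-1, -24773)), -1)), Mul(Mul(282, 7), Pow(-11970, -1))) = Add(Mul(-24254, Pow(Add(-11536, 24773), -1)), Mul(1974, Rational(-1, 11970))) = Add(Mul(-24254, Pow(13237, -1)), Rational(-47, 285)) = Add(Mul(-24254, Rational(1, 13237)), Rational(-47, 285)) = Add(Rational(-24254, 13237), Rational(-47, 285)) = Rational(-7534529, 3772545)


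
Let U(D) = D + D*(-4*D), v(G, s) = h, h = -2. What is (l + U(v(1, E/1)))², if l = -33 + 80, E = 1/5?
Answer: 841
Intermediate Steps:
E = ⅕ ≈ 0.20000
v(G, s) = -2
U(D) = D - 4*D²
l = 47
(l + U(v(1, E/1)))² = (47 - 2*(1 - 4*(-2)))² = (47 - 2*(1 + 8))² = (47 - 2*9)² = (47 - 18)² = 29² = 841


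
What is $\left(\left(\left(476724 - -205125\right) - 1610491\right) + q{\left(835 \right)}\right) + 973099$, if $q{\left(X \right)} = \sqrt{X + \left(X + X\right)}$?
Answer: $44457 + \sqrt{2505} \approx 44507.0$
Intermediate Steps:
$q{\left(X \right)} = \sqrt{3} \sqrt{X}$ ($q{\left(X \right)} = \sqrt{X + 2 X} = \sqrt{3 X} = \sqrt{3} \sqrt{X}$)
$\left(\left(\left(476724 - -205125\right) - 1610491\right) + q{\left(835 \right)}\right) + 973099 = \left(\left(\left(476724 - -205125\right) - 1610491\right) + \sqrt{3} \sqrt{835}\right) + 973099 = \left(\left(\left(476724 + 205125\right) - 1610491\right) + \sqrt{2505}\right) + 973099 = \left(\left(681849 - 1610491\right) + \sqrt{2505}\right) + 973099 = \left(-928642 + \sqrt{2505}\right) + 973099 = 44457 + \sqrt{2505}$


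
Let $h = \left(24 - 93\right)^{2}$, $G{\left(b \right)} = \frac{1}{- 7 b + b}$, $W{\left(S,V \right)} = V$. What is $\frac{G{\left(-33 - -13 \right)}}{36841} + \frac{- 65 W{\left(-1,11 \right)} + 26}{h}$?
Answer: $- \frac{1015336373}{7016000040} \approx -0.14472$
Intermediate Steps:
$G{\left(b \right)} = - \frac{1}{6 b}$ ($G{\left(b \right)} = \frac{1}{\left(-6\right) b} = - \frac{1}{6 b}$)
$h = 4761$ ($h = \left(-69\right)^{2} = 4761$)
$\frac{G{\left(-33 - -13 \right)}}{36841} + \frac{- 65 W{\left(-1,11 \right)} + 26}{h} = \frac{\left(- \frac{1}{6}\right) \frac{1}{-33 - -13}}{36841} + \frac{\left(-65\right) 11 + 26}{4761} = - \frac{1}{6 \left(-33 + 13\right)} \frac{1}{36841} + \left(-715 + 26\right) \frac{1}{4761} = - \frac{1}{6 \left(-20\right)} \frac{1}{36841} - \frac{689}{4761} = \left(- \frac{1}{6}\right) \left(- \frac{1}{20}\right) \frac{1}{36841} - \frac{689}{4761} = \frac{1}{120} \cdot \frac{1}{36841} - \frac{689}{4761} = \frac{1}{4420920} - \frac{689}{4761} = - \frac{1015336373}{7016000040}$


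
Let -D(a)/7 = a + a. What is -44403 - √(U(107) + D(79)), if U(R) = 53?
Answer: -44403 - 9*I*√13 ≈ -44403.0 - 32.45*I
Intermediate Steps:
D(a) = -14*a (D(a) = -7*(a + a) = -14*a)
-44403 - √(U(107) + D(79)) = -44403 - √(53 - 14*79) = -44403 - √(53 - 1106) = -44403 - √(-1053) = -44403 - 9*I*√13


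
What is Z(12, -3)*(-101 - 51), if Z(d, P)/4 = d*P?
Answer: 21888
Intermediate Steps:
Z(d, P) = 4*P*d (Z(d, P) = 4*(d*P) = 4*(P*d) = 4*P*d)
Z(12, -3)*(-101 - 51) = (4*(-3)*12)*(-101 - 51) = -144*(-152) = 21888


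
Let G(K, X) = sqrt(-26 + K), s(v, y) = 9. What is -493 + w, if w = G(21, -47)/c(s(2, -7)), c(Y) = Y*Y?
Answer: -493 + I*sqrt(5)/81 ≈ -493.0 + 0.027606*I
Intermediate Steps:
c(Y) = Y**2
w = I*sqrt(5)/81 (w = sqrt(-26 + 21)/(9**2) = sqrt(-5)/81 = (I*sqrt(5))*(1/81) = I*sqrt(5)/81 ≈ 0.027606*I)
-493 + w = -493 + I*sqrt(5)/81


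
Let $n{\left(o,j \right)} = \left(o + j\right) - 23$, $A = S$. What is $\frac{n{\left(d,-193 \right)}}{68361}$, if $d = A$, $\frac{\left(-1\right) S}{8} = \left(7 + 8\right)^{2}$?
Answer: $- \frac{672}{22787} \approx -0.029491$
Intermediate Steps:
$S = -1800$ ($S = - 8 \left(7 + 8\right)^{2} = - 8 \cdot 15^{2} = \left(-8\right) 225 = -1800$)
$A = -1800$
$d = -1800$
$n{\left(o,j \right)} = -23 + j + o$ ($n{\left(o,j \right)} = \left(j + o\right) - 23 = -23 + j + o$)
$\frac{n{\left(d,-193 \right)}}{68361} = \frac{-23 - 193 - 1800}{68361} = \left(-2016\right) \frac{1}{68361} = - \frac{672}{22787}$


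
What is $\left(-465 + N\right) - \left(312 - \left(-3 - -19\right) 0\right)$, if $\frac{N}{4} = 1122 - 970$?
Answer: $-169$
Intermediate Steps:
$N = 608$ ($N = 4 \left(1122 - 970\right) = 4 \cdot 152 = 608$)
$\left(-465 + N\right) - \left(312 - \left(-3 - -19\right) 0\right) = \left(-465 + 608\right) - \left(312 - \left(-3 - -19\right) 0\right) = 143 - \left(312 - \left(-3 + 19\right) 0\right) = 143 + \left(16 \cdot 0 - 312\right) = 143 + \left(0 - 312\right) = 143 - 312 = -169$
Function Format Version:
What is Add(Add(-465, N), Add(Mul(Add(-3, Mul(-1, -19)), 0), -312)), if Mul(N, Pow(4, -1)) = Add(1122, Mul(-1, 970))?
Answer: -169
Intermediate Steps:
N = 608 (N = Mul(4, Add(1122, Mul(-1, 970))) = Mul(4, Add(1122, -970)) = Mul(4, 152) = 608)
Add(Add(-465, N), Add(Mul(Add(-3, Mul(-1, -19)), 0), -312)) = Add(Add(-465, 608), Add(Mul(Add(-3, Mul(-1, -19)), 0), -312)) = Add(143, Add(Mul(Add(-3, 19), 0), -312)) = Add(143, Add(Mul(16, 0), -312)) = Add(143, Add(0, -312)) = Add(143, -312) = -169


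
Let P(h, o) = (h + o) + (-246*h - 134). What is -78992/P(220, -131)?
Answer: 78992/54165 ≈ 1.4584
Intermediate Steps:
P(h, o) = -134 + o - 245*h (P(h, o) = (h + o) + (-134 - 246*h) = -134 + o - 245*h)
-78992/P(220, -131) = -78992/(-134 - 131 - 245*220) = -78992/(-134 - 131 - 53900) = -78992/(-54165) = -78992*(-1/54165) = 78992/54165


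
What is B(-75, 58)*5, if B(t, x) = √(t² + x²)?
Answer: 5*√8989 ≈ 474.05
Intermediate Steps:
B(-75, 58)*5 = √((-75)² + 58²)*5 = √(5625 + 3364)*5 = √8989*5 = 5*√8989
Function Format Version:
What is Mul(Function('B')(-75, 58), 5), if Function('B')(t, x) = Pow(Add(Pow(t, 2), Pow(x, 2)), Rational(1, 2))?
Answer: Mul(5, Pow(8989, Rational(1, 2))) ≈ 474.05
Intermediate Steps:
Mul(Function('B')(-75, 58), 5) = Mul(Pow(Add(Pow(-75, 2), Pow(58, 2)), Rational(1, 2)), 5) = Mul(Pow(Add(5625, 3364), Rational(1, 2)), 5) = Mul(Pow(8989, Rational(1, 2)), 5) = Mul(5, Pow(8989, Rational(1, 2)))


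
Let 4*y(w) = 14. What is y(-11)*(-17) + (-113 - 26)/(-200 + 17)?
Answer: -21499/366 ≈ -58.740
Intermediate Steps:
y(w) = 7/2 (y(w) = (1/4)*14 = 7/2)
y(-11)*(-17) + (-113 - 26)/(-200 + 17) = (7/2)*(-17) + (-113 - 26)/(-200 + 17) = -119/2 - 139/(-183) = -119/2 - 139*(-1/183) = -119/2 + 139/183 = -21499/366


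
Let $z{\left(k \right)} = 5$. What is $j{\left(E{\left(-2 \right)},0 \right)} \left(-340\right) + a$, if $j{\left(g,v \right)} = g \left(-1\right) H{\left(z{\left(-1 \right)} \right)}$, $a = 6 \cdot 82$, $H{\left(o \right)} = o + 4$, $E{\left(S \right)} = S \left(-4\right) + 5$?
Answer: $40272$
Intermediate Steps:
$E{\left(S \right)} = 5 - 4 S$ ($E{\left(S \right)} = - 4 S + 5 = 5 - 4 S$)
$H{\left(o \right)} = 4 + o$
$a = 492$
$j{\left(g,v \right)} = - 9 g$ ($j{\left(g,v \right)} = g \left(-1\right) \left(4 + 5\right) = - g 9 = - 9 g$)
$j{\left(E{\left(-2 \right)},0 \right)} \left(-340\right) + a = - 9 \left(5 - -8\right) \left(-340\right) + 492 = - 9 \left(5 + 8\right) \left(-340\right) + 492 = \left(-9\right) 13 \left(-340\right) + 492 = \left(-117\right) \left(-340\right) + 492 = 39780 + 492 = 40272$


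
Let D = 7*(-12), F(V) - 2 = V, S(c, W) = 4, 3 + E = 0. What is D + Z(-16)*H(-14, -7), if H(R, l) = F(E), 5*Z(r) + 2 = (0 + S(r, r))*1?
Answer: -422/5 ≈ -84.400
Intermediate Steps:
E = -3 (E = -3 + 0 = -3)
F(V) = 2 + V
Z(r) = 2/5 (Z(r) = -2/5 + ((0 + 4)*1)/5 = -2/5 + (4*1)/5 = -2/5 + (1/5)*4 = -2/5 + 4/5 = 2/5)
H(R, l) = -1 (H(R, l) = 2 - 3 = -1)
D = -84
D + Z(-16)*H(-14, -7) = -84 + (2/5)*(-1) = -84 - 2/5 = -422/5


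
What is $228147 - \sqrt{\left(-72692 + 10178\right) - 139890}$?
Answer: $228147 - 2 i \sqrt{50601} \approx 2.2815 \cdot 10^{5} - 449.89 i$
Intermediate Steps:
$228147 - \sqrt{\left(-72692 + 10178\right) - 139890} = 228147 - \sqrt{-62514 - 139890} = 228147 - \sqrt{-202404} = 228147 - 2 i \sqrt{50601}$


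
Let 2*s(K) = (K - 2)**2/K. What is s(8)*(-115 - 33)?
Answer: -333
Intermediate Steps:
s(K) = (-2 + K)**2/(2*K) (s(K) = ((K - 2)**2/K)/2 = ((-2 + K)**2/K)/2 = (-2 + K)**2/(2*K))
s(8)*(-115 - 33) = ((1/2)*(-2 + 8)**2/8)*(-115 - 33) = ((1/2)*(1/8)*6**2)*(-148) = ((1/2)*(1/8)*36)*(-148) = (9/4)*(-148) = -333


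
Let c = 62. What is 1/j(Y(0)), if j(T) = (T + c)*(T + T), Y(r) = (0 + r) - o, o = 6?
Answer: -1/672 ≈ -0.0014881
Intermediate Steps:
Y(r) = -6 + r (Y(r) = (0 + r) - 1*6 = r - 6 = -6 + r)
j(T) = 2*T*(62 + T) (j(T) = (T + 62)*(T + T) = (62 + T)*(2*T) = 2*T*(62 + T))
1/j(Y(0)) = 1/(2*(-6 + 0)*(62 + (-6 + 0))) = 1/(2*(-6)*(62 - 6)) = 1/(2*(-6)*56) = 1/(-672) = -1/672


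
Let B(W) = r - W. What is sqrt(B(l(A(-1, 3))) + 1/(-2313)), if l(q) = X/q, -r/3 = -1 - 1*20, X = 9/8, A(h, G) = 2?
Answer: sqrt(593842447)/3084 ≈ 7.9017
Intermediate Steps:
X = 9/8 (X = 9*(1/8) = 9/8 ≈ 1.1250)
r = 63 (r = -3*(-1 - 1*20) = -3*(-1 - 20) = -3*(-21) = 63)
l(q) = 9/(8*q)
B(W) = 63 - W
sqrt(B(l(A(-1, 3))) + 1/(-2313)) = sqrt((63 - 9/(8*2)) + 1/(-2313)) = sqrt((63 - 9/(8*2)) - 1/2313) = sqrt((63 - 1*9/16) - 1/2313) = sqrt((63 - 9/16) - 1/2313) = sqrt(999/16 - 1/2313) = sqrt(2310671/37008) = sqrt(593842447)/3084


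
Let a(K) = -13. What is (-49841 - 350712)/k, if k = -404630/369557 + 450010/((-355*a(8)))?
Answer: -136629073314383/32887395624 ≈ -4154.5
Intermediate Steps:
k = 32887395624/341101111 (k = -404630/369557 + 450010/((-355*(-13))) = -404630*1/369557 + 450010/4615 = -404630/369557 + 450010*(1/4615) = -404630/369557 + 90002/923 = 32887395624/341101111 ≈ 96.415)
(-49841 - 350712)/k = (-49841 - 350712)/(32887395624/341101111) = -400553*341101111/32887395624 = -136629073314383/32887395624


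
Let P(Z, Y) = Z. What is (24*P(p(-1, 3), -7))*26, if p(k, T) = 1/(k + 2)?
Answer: 624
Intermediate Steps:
p(k, T) = 1/(2 + k)
(24*P(p(-1, 3), -7))*26 = (24/(2 - 1))*26 = (24/1)*26 = (24*1)*26 = 24*26 = 624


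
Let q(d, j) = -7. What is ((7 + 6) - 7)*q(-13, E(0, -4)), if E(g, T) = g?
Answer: -42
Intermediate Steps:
((7 + 6) - 7)*q(-13, E(0, -4)) = ((7 + 6) - 7)*(-7) = (13 - 7)*(-7) = 6*(-7) = -42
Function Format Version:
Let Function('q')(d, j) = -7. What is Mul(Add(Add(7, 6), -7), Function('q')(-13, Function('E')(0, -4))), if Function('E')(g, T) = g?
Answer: -42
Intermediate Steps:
Mul(Add(Add(7, 6), -7), Function('q')(-13, Function('E')(0, -4))) = Mul(Add(Add(7, 6), -7), -7) = Mul(Add(13, -7), -7) = Mul(6, -7) = -42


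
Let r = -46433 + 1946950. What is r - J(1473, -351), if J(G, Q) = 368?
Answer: 1900149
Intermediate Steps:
r = 1900517
r - J(1473, -351) = 1900517 - 1*368 = 1900517 - 368 = 1900149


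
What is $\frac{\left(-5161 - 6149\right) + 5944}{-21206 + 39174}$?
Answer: $- \frac{2683}{8984} \approx -0.29864$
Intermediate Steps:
$\frac{\left(-5161 - 6149\right) + 5944}{-21206 + 39174} = \frac{\left(-5161 - 6149\right) + 5944}{17968} = \left(-11310 + 5944\right) \frac{1}{17968} = \left(-5366\right) \frac{1}{17968} = - \frac{2683}{8984}$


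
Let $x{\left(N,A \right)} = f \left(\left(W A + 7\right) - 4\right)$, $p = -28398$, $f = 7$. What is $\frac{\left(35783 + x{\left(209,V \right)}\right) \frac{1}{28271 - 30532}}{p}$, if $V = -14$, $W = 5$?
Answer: $\frac{17657}{32103939} \approx 0.00054999$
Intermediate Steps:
$x{\left(N,A \right)} = 21 + 35 A$ ($x{\left(N,A \right)} = 7 \left(\left(5 A + 7\right) - 4\right) = 7 \left(\left(7 + 5 A\right) - 4\right) = 7 \left(3 + 5 A\right) = 21 + 35 A$)
$\frac{\left(35783 + x{\left(209,V \right)}\right) \frac{1}{28271 - 30532}}{p} = \frac{\left(35783 + \left(21 + 35 \left(-14\right)\right)\right) \frac{1}{28271 - 30532}}{-28398} = \frac{35783 + \left(21 - 490\right)}{-2261} \left(- \frac{1}{28398}\right) = \left(35783 - 469\right) \left(- \frac{1}{2261}\right) \left(- \frac{1}{28398}\right) = 35314 \left(- \frac{1}{2261}\right) \left(- \frac{1}{28398}\right) = \left(- \frac{35314}{2261}\right) \left(- \frac{1}{28398}\right) = \frac{17657}{32103939}$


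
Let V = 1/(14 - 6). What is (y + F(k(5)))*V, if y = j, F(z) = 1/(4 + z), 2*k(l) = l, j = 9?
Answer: 119/104 ≈ 1.1442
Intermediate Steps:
k(l) = l/2
y = 9
V = ⅛ (V = 1/8 = ⅛ ≈ 0.12500)
(y + F(k(5)))*V = (9 + 1/(4 + (½)*5))*(⅛) = (9 + 1/(4 + 5/2))*(⅛) = (9 + 1/(13/2))*(⅛) = (9 + 2/13)*(⅛) = (119/13)*(⅛) = 119/104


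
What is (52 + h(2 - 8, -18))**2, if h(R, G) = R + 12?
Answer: 3364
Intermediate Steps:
h(R, G) = 12 + R
(52 + h(2 - 8, -18))**2 = (52 + (12 + (2 - 8)))**2 = (52 + (12 - 6))**2 = (52 + 6)**2 = 58**2 = 3364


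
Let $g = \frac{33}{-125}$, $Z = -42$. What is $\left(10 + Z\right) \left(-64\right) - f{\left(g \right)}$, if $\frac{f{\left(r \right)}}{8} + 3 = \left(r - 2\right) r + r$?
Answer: $\frac{32333288}{15625} \approx 2069.3$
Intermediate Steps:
$g = - \frac{33}{125}$ ($g = 33 \left(- \frac{1}{125}\right) = - \frac{33}{125} \approx -0.264$)
$f{\left(r \right)} = -24 + 8 r + 8 r \left(-2 + r\right)$ ($f{\left(r \right)} = -24 + 8 \left(\left(r - 2\right) r + r\right) = -24 + 8 \left(\left(-2 + r\right) r + r\right) = -24 + 8 \left(r \left(-2 + r\right) + r\right) = -24 + 8 \left(r + r \left(-2 + r\right)\right) = -24 + \left(8 r + 8 r \left(-2 + r\right)\right) = -24 + 8 r + 8 r \left(-2 + r\right)$)
$\left(10 + Z\right) \left(-64\right) - f{\left(g \right)} = \left(10 - 42\right) \left(-64\right) - \left(-24 - - \frac{264}{125} + 8 \left(- \frac{33}{125}\right)^{2}\right) = \left(-32\right) \left(-64\right) - \left(-24 + \frac{264}{125} + 8 \cdot \frac{1089}{15625}\right) = 2048 - \left(-24 + \frac{264}{125} + \frac{8712}{15625}\right) = 2048 - - \frac{333288}{15625} = 2048 + \frac{333288}{15625} = \frac{32333288}{15625}$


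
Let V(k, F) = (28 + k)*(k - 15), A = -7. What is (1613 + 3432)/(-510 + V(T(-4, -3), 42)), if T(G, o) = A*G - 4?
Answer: -5045/42 ≈ -120.12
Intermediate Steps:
T(G, o) = -4 - 7*G (T(G, o) = -7*G - 4 = -4 - 7*G)
V(k, F) = (-15 + k)*(28 + k) (V(k, F) = (28 + k)*(-15 + k) = (-15 + k)*(28 + k))
(1613 + 3432)/(-510 + V(T(-4, -3), 42)) = (1613 + 3432)/(-510 + (-420 + (-4 - 7*(-4))² + 13*(-4 - 7*(-4)))) = 5045/(-510 + (-420 + (-4 + 28)² + 13*(-4 + 28))) = 5045/(-510 + (-420 + 24² + 13*24)) = 5045/(-510 + (-420 + 576 + 312)) = 5045/(-510 + 468) = 5045/(-42) = 5045*(-1/42) = -5045/42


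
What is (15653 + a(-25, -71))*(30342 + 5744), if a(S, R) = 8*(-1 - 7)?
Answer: 562544654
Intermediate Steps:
a(S, R) = -64 (a(S, R) = 8*(-8) = -64)
(15653 + a(-25, -71))*(30342 + 5744) = (15653 - 64)*(30342 + 5744) = 15589*36086 = 562544654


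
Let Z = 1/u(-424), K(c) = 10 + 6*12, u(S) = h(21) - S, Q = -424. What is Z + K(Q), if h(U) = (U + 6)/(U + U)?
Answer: 487504/5945 ≈ 82.002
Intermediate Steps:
h(U) = (6 + U)/(2*U) (h(U) = (6 + U)/((2*U)) = (6 + U)*(1/(2*U)) = (6 + U)/(2*U))
u(S) = 9/14 - S (u(S) = (½)*(6 + 21)/21 - S = (½)*(1/21)*27 - S = 9/14 - S)
K(c) = 82 (K(c) = 10 + 72 = 82)
Z = 14/5945 (Z = 1/(9/14 - 1*(-424)) = 1/(9/14 + 424) = 1/(5945/14) = 14/5945 ≈ 0.0023549)
Z + K(Q) = 14/5945 + 82 = 487504/5945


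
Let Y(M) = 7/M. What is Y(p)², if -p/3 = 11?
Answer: 49/1089 ≈ 0.044995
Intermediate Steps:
p = -33 (p = -3*11 = -33)
Y(p)² = (7/(-33))² = (7*(-1/33))² = (-7/33)² = 49/1089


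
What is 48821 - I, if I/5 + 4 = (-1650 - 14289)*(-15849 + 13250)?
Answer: -207078464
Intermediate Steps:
I = 207127285 (I = -20 + 5*((-1650 - 14289)*(-15849 + 13250)) = -20 + 5*(-15939*(-2599)) = -20 + 5*41425461 = -20 + 207127305 = 207127285)
48821 - I = 48821 - 1*207127285 = 48821 - 207127285 = -207078464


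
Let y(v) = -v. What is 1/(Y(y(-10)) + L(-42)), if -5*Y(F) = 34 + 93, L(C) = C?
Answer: -5/337 ≈ -0.014837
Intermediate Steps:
Y(F) = -127/5 (Y(F) = -(34 + 93)/5 = -1/5*127 = -127/5)
1/(Y(y(-10)) + L(-42)) = 1/(-127/5 - 42) = 1/(-337/5) = -5/337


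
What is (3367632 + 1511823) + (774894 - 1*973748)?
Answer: 4680601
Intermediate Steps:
(3367632 + 1511823) + (774894 - 1*973748) = 4879455 + (774894 - 973748) = 4879455 - 198854 = 4680601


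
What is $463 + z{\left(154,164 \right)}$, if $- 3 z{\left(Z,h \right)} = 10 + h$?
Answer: $405$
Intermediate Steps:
$z{\left(Z,h \right)} = - \frac{10}{3} - \frac{h}{3}$ ($z{\left(Z,h \right)} = - \frac{10 + h}{3} = - \frac{10}{3} - \frac{h}{3}$)
$463 + z{\left(154,164 \right)} = 463 - 58 = 405$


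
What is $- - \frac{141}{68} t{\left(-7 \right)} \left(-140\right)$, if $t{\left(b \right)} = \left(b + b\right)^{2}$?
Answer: $- \frac{967260}{17} \approx -56898.0$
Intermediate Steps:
$t{\left(b \right)} = 4 b^{2}$ ($t{\left(b \right)} = \left(2 b\right)^{2} = 4 b^{2}$)
$- - \frac{141}{68} t{\left(-7 \right)} \left(-140\right) = - - \frac{141}{68} \cdot 4 \left(-7\right)^{2} \left(-140\right) = - \left(-141\right) \frac{1}{68} \cdot 4 \cdot 49 \left(-140\right) = - \left(- \frac{141}{68}\right) 196 \left(-140\right) = - \frac{\left(-6909\right) \left(-140\right)}{17} = \left(-1\right) \frac{967260}{17} = - \frac{967260}{17}$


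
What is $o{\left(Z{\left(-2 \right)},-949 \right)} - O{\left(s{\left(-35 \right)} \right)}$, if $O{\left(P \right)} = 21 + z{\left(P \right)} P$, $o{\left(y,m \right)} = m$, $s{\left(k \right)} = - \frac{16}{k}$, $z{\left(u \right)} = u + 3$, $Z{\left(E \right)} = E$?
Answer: $- \frac{1190186}{1225} \approx -971.58$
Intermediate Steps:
$z{\left(u \right)} = 3 + u$
$O{\left(P \right)} = 21 + P \left(3 + P\right)$ ($O{\left(P \right)} = 21 + \left(3 + P\right) P = 21 + P \left(3 + P\right)$)
$o{\left(Z{\left(-2 \right)},-949 \right)} - O{\left(s{\left(-35 \right)} \right)} = -949 - \left(21 + - \frac{16}{-35} \left(3 - \frac{16}{-35}\right)\right) = -949 - \left(21 + \left(-16\right) \left(- \frac{1}{35}\right) \left(3 - - \frac{16}{35}\right)\right) = -949 - \left(21 + \frac{16 \left(3 + \frac{16}{35}\right)}{35}\right) = -949 - \left(21 + \frac{16}{35} \cdot \frac{121}{35}\right) = -949 - \left(21 + \frac{1936}{1225}\right) = -949 - \frac{27661}{1225} = - \frac{1190186}{1225}$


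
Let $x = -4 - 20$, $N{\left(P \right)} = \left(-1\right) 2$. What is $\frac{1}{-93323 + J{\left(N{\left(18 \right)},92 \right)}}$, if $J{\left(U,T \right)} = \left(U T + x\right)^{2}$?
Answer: $- \frac{1}{50059} \approx -1.9976 \cdot 10^{-5}$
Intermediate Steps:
$N{\left(P \right)} = -2$
$x = -24$ ($x = -4 - 20 = -24$)
$J{\left(U,T \right)} = \left(-24 + T U\right)^{2}$ ($J{\left(U,T \right)} = \left(U T - 24\right)^{2} = \left(T U - 24\right)^{2} = \left(-24 + T U\right)^{2}$)
$\frac{1}{-93323 + J{\left(N{\left(18 \right)},92 \right)}} = \frac{1}{-93323 + \left(-24 + 92 \left(-2\right)\right)^{2}} = \frac{1}{-93323 + \left(-24 - 184\right)^{2}} = \frac{1}{-93323 + \left(-208\right)^{2}} = \frac{1}{-93323 + 43264} = \frac{1}{-50059} = - \frac{1}{50059}$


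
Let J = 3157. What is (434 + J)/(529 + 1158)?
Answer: 513/241 ≈ 2.1286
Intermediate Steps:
(434 + J)/(529 + 1158) = (434 + 3157)/(529 + 1158) = 3591/1687 = 3591*(1/1687) = 513/241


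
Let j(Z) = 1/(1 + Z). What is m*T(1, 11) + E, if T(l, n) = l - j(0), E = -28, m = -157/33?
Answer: -28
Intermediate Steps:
m = -157/33 (m = -157*1/33 = -157/33 ≈ -4.7576)
T(l, n) = -1 + l (T(l, n) = l - 1/(1 + 0) = l - 1/1 = l - 1*1 = l - 1 = -1 + l)
m*T(1, 11) + E = -157*(-1 + 1)/33 - 28 = -157/33*0 - 28 = 0 - 28 = -28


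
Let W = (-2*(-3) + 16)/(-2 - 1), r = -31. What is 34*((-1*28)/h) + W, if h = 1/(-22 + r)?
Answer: 151346/3 ≈ 50449.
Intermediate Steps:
h = -1/53 (h = 1/(-22 - 31) = 1/(-53) = -1/53 ≈ -0.018868)
W = -22/3 (W = (6 + 16)/(-3) = 22*(-⅓) = -22/3 ≈ -7.3333)
34*((-1*28)/h) + W = 34*((-1*28)/(-1/53)) - 22/3 = 34*(-28*(-53)) - 22/3 = 34*1484 - 22/3 = 50456 - 22/3 = 151346/3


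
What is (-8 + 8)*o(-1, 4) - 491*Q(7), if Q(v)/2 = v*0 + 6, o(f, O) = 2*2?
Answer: -5892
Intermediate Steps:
o(f, O) = 4
Q(v) = 12 (Q(v) = 2*(v*0 + 6) = 2*(0 + 6) = 2*6 = 12)
(-8 + 8)*o(-1, 4) - 491*Q(7) = (-8 + 8)*4 - 491*12 = 0*4 - 5892 = 0 - 5892 = -5892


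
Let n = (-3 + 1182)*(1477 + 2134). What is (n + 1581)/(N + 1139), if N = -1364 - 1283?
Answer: -2129475/754 ≈ -2824.2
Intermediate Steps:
n = 4257369 (n = 1179*3611 = 4257369)
N = -2647
(n + 1581)/(N + 1139) = (4257369 + 1581)/(-2647 + 1139) = 4258950/(-1508) = 4258950*(-1/1508) = -2129475/754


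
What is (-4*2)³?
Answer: -512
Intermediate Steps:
(-4*2)³ = (-8)³ = -512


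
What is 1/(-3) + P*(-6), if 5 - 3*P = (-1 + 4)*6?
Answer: 77/3 ≈ 25.667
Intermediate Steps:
P = -13/3 (P = 5/3 - (-1 + 4)*6/3 = 5/3 - 6 = -13/3 ≈ -4.3333)
1/(-3) + P*(-6) = 1/(-3) - 13/3*(-6) = -⅓ + 26 = 77/3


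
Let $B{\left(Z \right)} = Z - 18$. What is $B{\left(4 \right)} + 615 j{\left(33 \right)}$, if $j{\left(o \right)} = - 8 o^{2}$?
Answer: $-5357894$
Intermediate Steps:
$B{\left(Z \right)} = -18 + Z$
$B{\left(4 \right)} + 615 j{\left(33 \right)} = \left(-18 + 4\right) + 615 \left(- 8 \cdot 33^{2}\right) = -14 + 615 \left(\left(-8\right) 1089\right) = -14 + 615 \left(-8712\right) = -14 - 5357880 = -5357894$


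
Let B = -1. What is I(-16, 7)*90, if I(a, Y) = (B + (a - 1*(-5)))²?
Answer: 12960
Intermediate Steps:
I(a, Y) = (4 + a)² (I(a, Y) = (-1 + (a - 1*(-5)))² = (-1 + (a + 5))² = (-1 + (5 + a))² = (4 + a)²)
I(-16, 7)*90 = (4 - 16)²*90 = (-12)²*90 = 144*90 = 12960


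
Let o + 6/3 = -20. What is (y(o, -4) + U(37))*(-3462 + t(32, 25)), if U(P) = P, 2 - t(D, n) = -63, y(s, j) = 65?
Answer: -346494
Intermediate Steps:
o = -22 (o = -2 - 20 = -22)
t(D, n) = 65 (t(D, n) = 2 - 1*(-63) = 2 + 63 = 65)
(y(o, -4) + U(37))*(-3462 + t(32, 25)) = (65 + 37)*(-3462 + 65) = 102*(-3397) = -346494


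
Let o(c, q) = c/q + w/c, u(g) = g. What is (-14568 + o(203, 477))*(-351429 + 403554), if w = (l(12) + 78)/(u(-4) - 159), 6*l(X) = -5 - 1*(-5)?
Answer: -3994975777322125/5261151 ≈ -7.5933e+8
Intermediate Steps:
l(X) = 0 (l(X) = (-5 - 1*(-5))/6 = (-5 + 5)/6 = (⅙)*0 = 0)
w = -78/163 (w = (0 + 78)/(-4 - 159) = 78/(-163) = 78*(-1/163) = -78/163 ≈ -0.47853)
o(c, q) = -78/(163*c) + c/q (o(c, q) = c/q - 78/(163*c) = -78/(163*c) + c/q)
(-14568 + o(203, 477))*(-351429 + 403554) = (-14568 + (-78/163/203 + 203/477))*(-351429 + 403554) = (-14568 + (-78/163*1/203 + 203*(1/477)))*52125 = (-14568 + (-78/33089 + 203/477))*52125 = (-14568 + 6679861/15783453)*52125 = -229926663443/15783453*52125 = -3994975777322125/5261151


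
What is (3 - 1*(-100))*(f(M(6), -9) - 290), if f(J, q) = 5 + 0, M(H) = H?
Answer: -29355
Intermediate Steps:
f(J, q) = 5
(3 - 1*(-100))*(f(M(6), -9) - 290) = (3 - 1*(-100))*(5 - 290) = (3 + 100)*(-285) = 103*(-285) = -29355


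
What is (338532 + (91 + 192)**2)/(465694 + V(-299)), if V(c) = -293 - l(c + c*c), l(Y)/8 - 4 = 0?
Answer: 418621/465369 ≈ 0.89955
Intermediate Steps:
l(Y) = 32 (l(Y) = 32 + 8*0 = 32 + 0 = 32)
V(c) = -325 (V(c) = -293 - 1*32 = -293 - 32 = -325)
(338532 + (91 + 192)**2)/(465694 + V(-299)) = (338532 + (91 + 192)**2)/(465694 - 325) = (338532 + 283**2)/465369 = (338532 + 80089)*(1/465369) = 418621*(1/465369) = 418621/465369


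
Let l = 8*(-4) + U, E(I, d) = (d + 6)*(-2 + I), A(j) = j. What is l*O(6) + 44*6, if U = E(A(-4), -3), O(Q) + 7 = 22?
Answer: -486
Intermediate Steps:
O(Q) = 15 (O(Q) = -7 + 22 = 15)
E(I, d) = (-2 + I)*(6 + d) (E(I, d) = (6 + d)*(-2 + I) = (-2 + I)*(6 + d))
U = -18 (U = -12 - 2*(-3) + 6*(-4) - 4*(-3) = -12 + 6 - 24 + 12 = -18)
l = -50 (l = 8*(-4) - 18 = -32 - 18 = -50)
l*O(6) + 44*6 = -50*15 + 44*6 = -750 + 264 = -486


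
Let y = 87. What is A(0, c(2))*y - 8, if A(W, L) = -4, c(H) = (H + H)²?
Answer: -356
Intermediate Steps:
c(H) = 4*H² (c(H) = (2*H)² = 4*H²)
A(0, c(2))*y - 8 = -4*87 - 8 = -348 - 8 = -356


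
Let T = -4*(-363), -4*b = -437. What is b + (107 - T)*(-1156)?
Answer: 6219717/4 ≈ 1.5549e+6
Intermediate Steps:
b = 437/4 (b = -¼*(-437) = 437/4 ≈ 109.25)
T = 1452
b + (107 - T)*(-1156) = 437/4 + (107 - 1*1452)*(-1156) = 437/4 + (107 - 1452)*(-1156) = 437/4 - 1345*(-1156) = 437/4 + 1554820 = 6219717/4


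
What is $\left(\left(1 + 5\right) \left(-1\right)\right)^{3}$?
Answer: $-216$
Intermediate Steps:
$\left(\left(1 + 5\right) \left(-1\right)\right)^{3} = \left(6 \left(-1\right)\right)^{3} = \left(-6\right)^{3} = -216$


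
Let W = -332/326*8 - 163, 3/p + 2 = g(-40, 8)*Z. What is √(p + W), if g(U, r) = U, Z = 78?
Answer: I*√44321386985778/508886 ≈ 13.082*I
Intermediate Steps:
p = -3/3122 (p = 3/(-2 - 40*78) = 3/(-2 - 3120) = 3/(-3122) = 3*(-1/3122) = -3/3122 ≈ -0.00096092)
W = -27897/163 (W = -332*1/326*8 - 163 = -166/163*8 - 163 = -1328/163 - 163 = -27897/163 ≈ -171.15)
√(p + W) = √(-3/3122 - 27897/163) = √(-87094923/508886) = I*√44321386985778/508886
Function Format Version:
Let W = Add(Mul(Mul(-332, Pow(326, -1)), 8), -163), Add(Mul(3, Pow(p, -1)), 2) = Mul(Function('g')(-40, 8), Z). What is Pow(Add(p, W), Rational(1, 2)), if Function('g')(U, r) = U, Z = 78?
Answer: Mul(Rational(1, 508886), I, Pow(44321386985778, Rational(1, 2))) ≈ Mul(13.082, I)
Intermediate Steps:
p = Rational(-3, 3122) (p = Mul(3, Pow(Add(-2, Mul(-40, 78)), -1)) = Mul(3, Pow(Add(-2, -3120), -1)) = Mul(3, Pow(-3122, -1)) = Mul(3, Rational(-1, 3122)) = Rational(-3, 3122) ≈ -0.00096092)
W = Rational(-27897, 163) (W = Add(Mul(Mul(-332, Rational(1, 326)), 8), -163) = Add(Mul(Rational(-166, 163), 8), -163) = Add(Rational(-1328, 163), -163) = Rational(-27897, 163) ≈ -171.15)
Pow(Add(p, W), Rational(1, 2)) = Pow(Add(Rational(-3, 3122), Rational(-27897, 163)), Rational(1, 2)) = Pow(Rational(-87094923, 508886), Rational(1, 2)) = Mul(Rational(1, 508886), I, Pow(44321386985778, Rational(1, 2)))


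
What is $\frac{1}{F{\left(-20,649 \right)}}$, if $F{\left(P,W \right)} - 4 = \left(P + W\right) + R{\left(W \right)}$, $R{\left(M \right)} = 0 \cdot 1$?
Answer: $\frac{1}{633} \approx 0.0015798$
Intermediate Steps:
$R{\left(M \right)} = 0$
$F{\left(P,W \right)} = 4 + P + W$ ($F{\left(P,W \right)} = 4 + \left(\left(P + W\right) + 0\right) = 4 + \left(P + W\right) = 4 + P + W$)
$\frac{1}{F{\left(-20,649 \right)}} = \frac{1}{4 - 20 + 649} = \frac{1}{633}$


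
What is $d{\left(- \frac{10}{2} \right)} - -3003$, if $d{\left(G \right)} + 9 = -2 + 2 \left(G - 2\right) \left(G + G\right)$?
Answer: $3132$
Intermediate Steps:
$d{\left(G \right)} = -11 + 4 G \left(-2 + G\right)$ ($d{\left(G \right)} = -9 + \left(-2 + 2 \left(G - 2\right) \left(G + G\right)\right) = -9 + \left(-2 + 2 \left(-2 + G\right) 2 G\right) = -9 + \left(-2 + 2 \cdot 2 G \left(-2 + G\right)\right) = -9 + \left(-2 + 4 G \left(-2 + G\right)\right) = -11 + 4 G \left(-2 + G\right)$)
$d{\left(- \frac{10}{2} \right)} - -3003 = \left(-11 - 8 \left(- \frac{10}{2}\right) + 4 \left(- \frac{10}{2}\right)^{2}\right) - -3003 = \left(-11 - 8 \left(\left(-10\right) \frac{1}{2}\right) + 4 \left(\left(-10\right) \frac{1}{2}\right)^{2}\right) + 3003 = \left(-11 - -40 + 4 \left(-5\right)^{2}\right) + 3003 = \left(-11 + 40 + 4 \cdot 25\right) + 3003 = \left(-11 + 40 + 100\right) + 3003 = 129 + 3003 = 3132$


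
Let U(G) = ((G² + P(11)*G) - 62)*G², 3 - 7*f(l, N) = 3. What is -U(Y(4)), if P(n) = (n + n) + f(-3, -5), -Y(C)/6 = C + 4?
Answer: -2732544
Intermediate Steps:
Y(C) = -24 - 6*C (Y(C) = -6*(C + 4) = -6*(4 + C) = -24 - 6*C)
f(l, N) = 0 (f(l, N) = 3/7 - ⅐*3 = 3/7 - 3/7 = 0)
P(n) = 2*n (P(n) = (n + n) + 0 = 2*n + 0 = 2*n)
U(G) = G²*(-62 + G² + 22*G) (U(G) = ((G² + (2*11)*G) - 62)*G² = ((G² + 22*G) - 62)*G² = (-62 + G² + 22*G)*G² = G²*(-62 + G² + 22*G))
-U(Y(4)) = -(-24 - 6*4)²*(-62 + (-24 - 6*4)² + 22*(-24 - 6*4)) = -(-24 - 24)²*(-62 + (-24 - 24)² + 22*(-24 - 24)) = -(-48)²*(-62 + (-48)² + 22*(-48)) = -2304*(-62 + 2304 - 1056) = -2304*1186 = -1*2732544 = -2732544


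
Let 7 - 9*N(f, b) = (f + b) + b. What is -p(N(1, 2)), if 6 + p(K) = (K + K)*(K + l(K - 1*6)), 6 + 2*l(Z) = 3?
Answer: 532/81 ≈ 6.5679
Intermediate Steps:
l(Z) = -3/2 (l(Z) = -3 + (½)*3 = -3 + 3/2 = -3/2)
N(f, b) = 7/9 - 2*b/9 - f/9 (N(f, b) = 7/9 - ((f + b) + b)/9 = 7/9 - ((b + f) + b)/9 = 7/9 - (f + 2*b)/9 = 7/9 + (-2*b/9 - f/9) = 7/9 - 2*b/9 - f/9)
p(K) = -6 + 2*K*(-3/2 + K) (p(K) = -6 + (K + K)*(K - 3/2) = -6 + (2*K)*(-3/2 + K) = -6 + 2*K*(-3/2 + K))
-p(N(1, 2)) = -(-6 - 3*(7/9 - 2/9*2 - ⅑*1) + 2*(7/9 - 2/9*2 - ⅑*1)²) = -(-6 - 3*(7/9 - 4/9 - ⅑) + 2*(7/9 - 4/9 - ⅑)²) = -(-6 - 3*2/9 + 2*(2/9)²) = -(-6 - ⅔ + 2*(4/81)) = -(-6 - ⅔ + 8/81) = -1*(-532/81) = 532/81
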